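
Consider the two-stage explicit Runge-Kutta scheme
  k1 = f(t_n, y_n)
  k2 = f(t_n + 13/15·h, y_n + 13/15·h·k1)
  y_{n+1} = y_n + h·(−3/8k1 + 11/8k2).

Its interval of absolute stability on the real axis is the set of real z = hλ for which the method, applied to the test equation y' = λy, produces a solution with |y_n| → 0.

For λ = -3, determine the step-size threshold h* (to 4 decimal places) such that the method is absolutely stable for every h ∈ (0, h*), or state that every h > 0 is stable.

(-0.8392,0); λ=-3 ⇒ h* = (120/143)/3 = 0.2797.

Set f=λy, z=hλ:
  k1=λy_n ⇒ h·k1=z·y_n;  k2=λ(1+13/15z)y_n ⇒ h·k2=z(1+13/15z)y_n
  y_{n+1}/y_n = 1 − 3/8z + 11/8z(1+13/15z) = 1 + z + 143/120z²
  so R(z) = 1 + z + 143/120z².

Need |R(x)|<1, x<0.
x=-1.46: |R|=2.0802
R=1: x+143/120x²=0 ⇒ x=−120/143=-0.8392; min R=1−1/(4·143/120)=0.7902>−1
Confirm numerically:
  x=-0.797: |R|=0.95996 <1
  x=-0.626: |R|=0.84099 <1
  x=-0.613: |R|=0.83479 <1
  x=-1.068: |R|=1.29124 >1
  x=-0.968: |R|=1.14862 >1
So |R|<1 on (-0.8392, 0).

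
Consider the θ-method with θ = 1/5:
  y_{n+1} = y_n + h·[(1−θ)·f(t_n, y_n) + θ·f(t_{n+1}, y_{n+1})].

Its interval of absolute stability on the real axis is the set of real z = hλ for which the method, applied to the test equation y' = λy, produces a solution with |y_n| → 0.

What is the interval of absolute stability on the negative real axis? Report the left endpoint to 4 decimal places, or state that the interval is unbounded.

(-3.3333, 0).

Set f=λy, z=hλ:
  y_{n+1} = y_n + z·[4/5·y_n + 1/5·y_{n+1}] ⇒ (1 − 1/5z)y_{n+1} = (1 + 4/5z)y_n
  Hence R(z) = (1 + 4/5z)/(1 − 1/5z).

Solve |R(x)|<1 on ℝ⁻.
x=-1.09: |R|=0.1051
R=−1: 1+4/5x = −1+1/5x ⇒ -3/5x=2 ⇒ x=2/(-3/5)=-3.3333
Confirm numerically:
  x=-3.113: |R|=0.91853 <1
  x=-2.596: |R|=0.70879 <1
  x=-1.734: |R|=0.28750 <1
  x=-3.753: |R|=1.14384 >1
  x=-3.728: |R|=1.13566 >1
  x=-3.521: |R|=1.06607 >1
So |R|<1 on (-3.3333, 0).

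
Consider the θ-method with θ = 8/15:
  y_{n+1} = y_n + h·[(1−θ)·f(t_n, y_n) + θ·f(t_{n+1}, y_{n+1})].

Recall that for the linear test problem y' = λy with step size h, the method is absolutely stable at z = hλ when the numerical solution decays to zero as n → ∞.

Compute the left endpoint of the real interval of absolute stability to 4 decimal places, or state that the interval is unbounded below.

With y'=λy (z=hλ):
  y_{n+1} = y_n + z·[7/15·y_n + 8/15·y_{n+1}] ⇒ (1 − 8/15z)y_{n+1} = (1 + 7/15z)y_n
  R(z) = (1 + 7/15z)/(1 − 8/15z).

Need |R(x)|<1, x<0.
x=-0.67: |R|=0.5064
x=-2: |R|=0.0323
x=-10: |R|=0.5789
x=-100: |R|=0.8405
θ=8/15≥1/2 ⇒ |1+7/15x|<|1−8/15x| ∀x<0 ⇒ interval (−∞,0).

(−∞, 0) — no finite endpoint.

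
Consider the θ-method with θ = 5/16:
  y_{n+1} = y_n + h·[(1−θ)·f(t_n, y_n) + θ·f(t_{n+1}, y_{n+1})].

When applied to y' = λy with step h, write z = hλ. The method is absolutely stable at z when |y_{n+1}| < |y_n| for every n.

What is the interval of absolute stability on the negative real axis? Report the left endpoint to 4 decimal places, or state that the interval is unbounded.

Set f=λy, z=hλ:
  y_{n+1} = y_n + z·[11/16·y_n + 5/16·y_{n+1}] ⇒ (1 − 5/16z)y_{n+1} = (1 + 11/16z)y_n
  ⇒ R(z) = (1 + 11/16z)/(1 − 5/16z).

Need |R(x)|<1, x<0.
x=-1.63: |R|=0.0799
R=−1: 1+11/16x = −1+5/16x ⇒ -3/8x=2 ⇒ x=2/(-3/8)=-5.3333
Confirm numerically:
  x=-5.302: |R|=0.99558 <1
  x=-3.519: |R|=0.67596 <1
  x=-3.219: |R|=0.60474 <1
  x=-3.200: |R|=0.60000 <1
  x=-5.874: |R|=1.07150 >1
  x=-5.488: |R|=1.02136 >1
So |R|<1 on (-5.3333, 0).

(-5.3333, 0).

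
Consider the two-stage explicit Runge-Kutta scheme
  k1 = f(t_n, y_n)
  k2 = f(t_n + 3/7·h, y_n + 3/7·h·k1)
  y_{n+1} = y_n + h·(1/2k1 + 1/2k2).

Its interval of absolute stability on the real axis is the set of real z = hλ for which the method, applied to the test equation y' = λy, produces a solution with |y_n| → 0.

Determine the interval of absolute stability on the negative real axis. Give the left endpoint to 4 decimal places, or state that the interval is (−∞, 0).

(-4.6667, 0).

Test eqn y'=λy, z=hλ:
  k1=λy_n ⇒ h·k1=z·y_n;  k2=λ(1+3/7z)y_n ⇒ h·k2=z(1+3/7z)y_n
  y_{n+1}/y_n = 1 + 1/2z + 1/2z(1+3/7z) = 1 + z + 3/14z²
  ⇒ R(z) = 1 + z + 3/14z².

Solve |R(x)|<1 on ℝ⁻.
x=-1.77: |R|=0.0987
R=1: x+3/14x²=0 ⇒ x=−14/3=-4.6667; min R=1−1/(4·3/14)=-0.1667>−1
Confirm numerically:
  x=-4.597: |R|=0.93137 <1
  x=-4.123: |R|=0.51967 <1
  x=-2.571: |R|=0.15456 <1
  x=-5.120: |R|=1.49737 >1
  x=-4.959: |R|=1.31065 >1
  x=-4.924: |R|=1.27152 >1
Interval (-4.6667, 0).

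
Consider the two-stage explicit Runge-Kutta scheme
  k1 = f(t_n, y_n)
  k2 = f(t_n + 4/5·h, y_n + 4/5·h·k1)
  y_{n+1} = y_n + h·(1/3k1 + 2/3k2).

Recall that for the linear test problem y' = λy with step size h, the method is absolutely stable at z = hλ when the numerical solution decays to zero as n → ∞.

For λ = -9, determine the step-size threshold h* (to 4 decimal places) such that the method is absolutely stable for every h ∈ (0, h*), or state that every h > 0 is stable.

(-1.8750,0); λ=-9 ⇒ h* = (15/8)/9 = 0.2083.

Test eqn y'=λy, z=hλ:
  k1=λy_n ⇒ h·k1=z·y_n;  k2=λ(1+4/5z)y_n ⇒ h·k2=z(1+4/5z)y_n
  y_{n+1}/y_n = 1 + 1/3z + 2/3z(1+4/5z) = 1 + z + 8/15z²
  Hence R(z) = 1 + z + 8/15z².

Find x<0 with |R(x)|<1.
x=-0.83: |R|=0.5374
R=1: x+8/15x²=0 ⇒ x=−15/8=-1.8750; min R=1−1/(4·8/15)=0.5312>−1
Confirm numerically:
  x=-1.621: |R|=0.78041 <1
  x=-0.950: |R|=0.53133 <1
  x=-0.939: |R|=0.53125 <1
  x=-0.915: |R|=0.53152 <1
  x=-2.467: |R|=1.77891 >1
  x=-2.457: |R|=1.76265 >1
  x=-2.027: |R|=1.16432 >1
So |R|<1 on (-1.8750, 0).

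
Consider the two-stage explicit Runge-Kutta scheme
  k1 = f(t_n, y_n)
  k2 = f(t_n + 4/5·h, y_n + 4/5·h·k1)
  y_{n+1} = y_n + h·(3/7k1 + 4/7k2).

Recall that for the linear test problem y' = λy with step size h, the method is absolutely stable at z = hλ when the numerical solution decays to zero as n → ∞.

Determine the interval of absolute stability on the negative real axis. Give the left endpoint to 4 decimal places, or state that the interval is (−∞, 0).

z∈(-2.1875,0).

On y'=λy, z=hλ:
  k1=λy_n ⇒ h·k1=z·y_n;  k2=λ(1+4/5z)y_n ⇒ h·k2=z(1+4/5z)y_n
  y_{n+1}/y_n = 1 + 3/7z + 4/7z(1+4/5z) = 1 + z + 16/35z²
  ⇒ R(z) = 1 + z + 16/35z².

Find x<0 with |R(x)|<1.
x=-0.54: |R|=0.5933
R=1: x+16/35x²=0 ⇒ x=−35/16=-2.1875; min R=1−1/(4·16/35)=0.4531>−1
Confirm numerically:
  x=-1.771: |R|=0.66280 <1
  x=-1.738: |R|=0.64287 <1
  x=-1.522: |R|=0.53696 <1
  x=-1.512: |R|=0.53309 <1
  x=-2.767: |R|=1.73302 >1
  x=-2.371: |R|=1.19889 >1
  x=-2.254: |R|=1.06852 >1
Interval (-2.1875, 0).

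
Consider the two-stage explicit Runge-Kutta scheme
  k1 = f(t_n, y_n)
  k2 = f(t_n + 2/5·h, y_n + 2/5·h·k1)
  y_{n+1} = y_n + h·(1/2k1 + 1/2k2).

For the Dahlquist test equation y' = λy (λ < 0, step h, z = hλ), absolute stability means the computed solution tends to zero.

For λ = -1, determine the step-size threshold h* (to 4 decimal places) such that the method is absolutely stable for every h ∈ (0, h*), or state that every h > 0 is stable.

With y'=λy (z=hλ):
  k1=λy_n ⇒ h·k1=z·y_n;  k2=λ(1+2/5z)y_n ⇒ h·k2=z(1+2/5z)y_n
  y_{n+1}/y_n = 1 + 1/2z + 1/2z(1+2/5z) = 1 + z + 1/5z²
  so R(z) = 1 + z + 1/5z².

Find x<0 with |R(x)|<1.
x=-1.11: |R|=0.1364
R=1: x+1/5x²=0 ⇒ x=−5=-5.0000; min R=1−1/(4·1/5)=-0.2500>−1
Confirm numerically:
  x=-3.707: |R|=0.04137 <1
  x=-3.455: |R|=0.06759 <1
  x=-3.135: |R|=0.16935 <1
  x=-5.448: |R|=1.48814 >1
  x=-5.188: |R|=1.19507 >1
Interval (-5.0000, 0).

(-5.0000,0); λ=-1 ⇒ h* = (5)/1 = 5.0000.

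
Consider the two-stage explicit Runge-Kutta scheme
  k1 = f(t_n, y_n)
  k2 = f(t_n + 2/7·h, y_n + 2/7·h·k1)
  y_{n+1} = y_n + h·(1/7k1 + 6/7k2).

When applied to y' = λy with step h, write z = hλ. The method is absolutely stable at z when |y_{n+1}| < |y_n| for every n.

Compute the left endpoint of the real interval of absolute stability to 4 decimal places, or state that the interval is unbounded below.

left endpoint -4.0833.

Test eqn y'=λy, z=hλ:
  k1=λy_n ⇒ h·k1=z·y_n;  k2=λ(1+2/7z)y_n ⇒ h·k2=z(1+2/7z)y_n
  y_{n+1}/y_n = 1 + 1/7z + 6/7z(1+2/7z) = 1 + z + 12/49z²
  so R(z) = 1 + z + 12/49z².

Solve |R(x)|<1 on ℝ⁻.
x=-0.41: |R|=0.6312
R=1: x+12/49x²=0 ⇒ x=−49/12=-4.0833; min R=1−1/(4·12/49)=-0.0208>−1
Confirm numerically:
  x=-3.932: |R|=0.85428 <1
  x=-3.880: |R|=0.80679 <1
  x=-3.430: |R|=0.45120 <1
  x=-1.973: |R|=0.01968 <1
  x=-4.575: |R|=1.55087 >1
  x=-4.272: |R|=1.19738 >1
Stable set (-4.0833, 0).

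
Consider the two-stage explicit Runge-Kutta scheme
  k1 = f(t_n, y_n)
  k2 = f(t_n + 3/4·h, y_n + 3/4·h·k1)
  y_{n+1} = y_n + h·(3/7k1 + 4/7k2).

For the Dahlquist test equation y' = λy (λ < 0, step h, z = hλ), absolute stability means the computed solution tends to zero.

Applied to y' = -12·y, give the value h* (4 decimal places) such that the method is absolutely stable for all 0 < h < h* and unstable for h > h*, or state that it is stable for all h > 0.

On y'=λy, z=hλ:
  k1=λy_n ⇒ h·k1=z·y_n;  k2=λ(1+3/4z)y_n ⇒ h·k2=z(1+3/4z)y_n
  y_{n+1}/y_n = 1 + 3/7z + 4/7z(1+3/4z) = 1 + z + 3/7z²
  so R(z) = 1 + z + 3/7z².

Need |R(x)|<1, x<0.
x=-0.98: |R|=0.4316
R=1: x+3/7x²=0 ⇒ x=−7/3=-2.3333; min R=1−1/(4·3/7)=0.4167>−1
Confirm numerically:
  x=-2.283: |R|=0.95075 <1
  x=-2.054: |R|=0.75411 <1
  x=-1.996: |R|=0.71144 <1
  x=-1.994: |R|=0.71002 <1
  x=-2.634: |R|=1.33941 >1
  x=-2.590: |R|=1.28490 >1
  x=-2.424: |R|=1.09419 >1
Stable set (-2.3333, 0).

(-2.3333,0); λ=-12 ⇒ h* = (7/3)/12 = 0.1944.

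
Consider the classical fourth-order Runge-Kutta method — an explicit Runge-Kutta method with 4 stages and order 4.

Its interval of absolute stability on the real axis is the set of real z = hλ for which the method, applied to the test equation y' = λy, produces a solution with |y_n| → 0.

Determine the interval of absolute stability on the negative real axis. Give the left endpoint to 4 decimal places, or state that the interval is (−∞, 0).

On y'=λy, z=hλ:
  order 4, 4-stage ⇒ R(z)=1+z+z^2/2+z^3/6+z^4/24
  (e.g. R(-0.92)=0.40327, |R|=0.40327)

Boundary: |R(x)|=1, x<0.
x=-0.92: |R|=0.4033
|R(-2.88)|=1.1524 |R(-2.23)|=0.4386 |R(-1.54)|=0.2714
Bisect:
  x_lo=-3.3153 |R|=2.1409  x_hi=-0.2992 |R|=0.7414
  mid=-1.80728 |R|=0.28653 →hi
  mid=-2.56131 |R|=0.71158 →hi
  mid=-2.93833 |R|=1.25633 →lo
  mid=-2.74982 |R|=0.94782 →hi
  mid=-2.84407 |R|=1.09230 →lo
  mid=-2.79694 |R|=1.01771 →lo
  mid=-2.77338 |R|=0.98219 →hi
  mid=-2.78516 |R|=0.99980 →hi
  mid=-2.79105 |R|=1.00872 →lo
  ...
  [-2.78535,-2.78516] ⇒ x*=-2.7853
Interval (-2.7853, 0).

z∈(-2.7853,0).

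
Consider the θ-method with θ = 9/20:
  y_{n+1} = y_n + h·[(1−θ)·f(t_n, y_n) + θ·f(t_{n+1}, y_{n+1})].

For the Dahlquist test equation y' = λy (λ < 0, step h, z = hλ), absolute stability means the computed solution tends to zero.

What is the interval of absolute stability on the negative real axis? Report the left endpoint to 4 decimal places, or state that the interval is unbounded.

z∈(-20.0000,0).

On y'=λy, z=hλ:
  y_{n+1} = y_n + z·[11/20·y_n + 9/20·y_{n+1}] ⇒ (1 − 9/20z)y_{n+1} = (1 + 11/20z)y_n
  ⇒ R(z) = (1 + 11/20z)/(1 − 9/20z).

Find x<0 with |R(x)|<1.
x=-1.26: |R|=0.1959
R=−1: 1+11/20x = −1+9/20x ⇒ -1/10x=2 ⇒ x=2/(-1/10)=-20.0000
Confirm numerically:
  x=-18.475: |R|=0.98363 <1
  x=-16.644: |R|=0.96047 <1
  x=-13.221: |R|=0.90245 <1
  x=-11.237: |R|=0.85532 <1
  x=-20.368: |R|=1.00362 >1
  x=-20.273: |R|=1.00270 >1
  x=-20.210: |R|=1.00208 >1
Interval (-20.0000, 0).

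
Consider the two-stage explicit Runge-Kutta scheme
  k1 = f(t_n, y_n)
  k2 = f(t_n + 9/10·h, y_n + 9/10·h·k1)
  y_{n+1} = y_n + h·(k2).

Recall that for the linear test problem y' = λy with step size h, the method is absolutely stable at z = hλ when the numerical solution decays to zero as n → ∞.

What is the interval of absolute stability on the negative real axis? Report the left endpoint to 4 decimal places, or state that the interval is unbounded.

Set f=λy, z=hλ:
  k1=λy_n ⇒ h·k1=z·y_n;  k2=λ(1+9/10z)y_n ⇒ h·k2=z(1+9/10z)y_n
  y_{n+1}/y_n = 1 + z(1+9/10z) = 1 + z + 9/10z²
  Hence R(z) = 1 + z + 9/10z².

Find x<0 with |R(x)|<1.
x=-1.14: |R|=1.0296
R=1: x+9/10x²=0 ⇒ x=−10/9=-1.1111; min R=1−1/(4·9/10)=0.7222>−1
Confirm numerically:
  x=-0.910: |R|=0.83529 <1
  x=-0.627: |R|=0.72682 <1
  x=-0.491: |R|=0.72597 <1
  x=-0.481: |R|=0.72722 <1
  x=-1.622: |R|=1.74580 >1
  x=-1.578: |R|=1.66308 >1
  x=-1.557: |R|=1.62482 >1
Stable set (-1.1111, 0).

(-1.1111, 0).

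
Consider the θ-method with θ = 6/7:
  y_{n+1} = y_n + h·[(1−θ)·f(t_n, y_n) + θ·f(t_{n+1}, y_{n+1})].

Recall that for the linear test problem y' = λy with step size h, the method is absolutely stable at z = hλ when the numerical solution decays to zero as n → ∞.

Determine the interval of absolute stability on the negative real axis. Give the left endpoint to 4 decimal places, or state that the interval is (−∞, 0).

Set f=λy, z=hλ:
  y_{n+1} = y_n + z·[1/7·y_n + 6/7·y_{n+1}] ⇒ (1 − 6/7z)y_{n+1} = (1 + 1/7z)y_n
  R(z) = (1 + 1/7z)/(1 − 6/7z).

Find x<0 with |R(x)|<1.
x=-0.85: |R|=0.5083
x=-2: |R|=0.2632
x=-10: |R|=0.0448
x=-100: |R|=0.1532
θ=6/7≥1/2 ⇒ |1+1/7x|<|1−6/7x| ∀x<0 ⇒ unbounded interval.

unbounded; (−∞, 0).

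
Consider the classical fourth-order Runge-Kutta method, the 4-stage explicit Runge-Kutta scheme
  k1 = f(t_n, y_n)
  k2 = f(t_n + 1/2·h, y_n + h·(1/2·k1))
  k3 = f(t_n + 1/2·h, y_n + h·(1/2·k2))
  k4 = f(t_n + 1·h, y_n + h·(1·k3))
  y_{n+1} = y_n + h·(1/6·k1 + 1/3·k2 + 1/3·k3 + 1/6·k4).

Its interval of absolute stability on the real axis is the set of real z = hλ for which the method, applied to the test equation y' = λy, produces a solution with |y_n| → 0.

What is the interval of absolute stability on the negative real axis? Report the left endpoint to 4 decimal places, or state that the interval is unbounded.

(-2.7853, 0).

Test eqn y'=λy, z=hλ:
  order 4, 4-stage ⇒ R(z)=1+z+z^2/2+z^3/6+z^4/24
  (e.g. R(-0.83)=0.43893, |R|=0.43893)

Find x<0 with |R(x)|<1.
x=-0.83: |R|=0.4389
|R(-3.03)|=1.4361 |R(-2.58)|=0.7321 |R(-2.48)|=0.6292
Bisect:
  x_lo=-3.4029 |R|=2.4067  x_hi=-0.1889 |R|=0.8279
  mid=-1.79593 |R|=0.28479 →hi
  mid=-2.59944 |R|=0.75409 →hi
  mid=-3.00119 |R|=1.37738 →lo
  mid=-2.80031 |R|=1.02288 →lo
  mid=-2.69987 |R|=0.87867 →hi
  mid=-2.75009 |R|=0.94821 →hi
  mid=-2.77520 |R|=0.98489 →hi
  mid=-2.78776 |R|=1.00372 →lo
  ...
  [-2.78540,-2.78521] ⇒ x*=-2.7853
Interval (-2.7853, 0).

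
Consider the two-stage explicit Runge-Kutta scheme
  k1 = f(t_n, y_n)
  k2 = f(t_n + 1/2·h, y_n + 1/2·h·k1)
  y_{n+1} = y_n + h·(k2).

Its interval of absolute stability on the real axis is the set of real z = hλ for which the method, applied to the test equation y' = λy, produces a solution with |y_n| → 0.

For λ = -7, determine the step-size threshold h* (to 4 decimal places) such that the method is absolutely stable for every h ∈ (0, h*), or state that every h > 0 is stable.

(-2.0000,0); λ=-7 ⇒ h* = (2)/7 = 0.2857.

Set f=λy, z=hλ:
  k1=λy_n ⇒ h·k1=z·y_n;  k2=λ(1+1/2z)y_n ⇒ h·k2=z(1+1/2z)y_n
  y_{n+1}/y_n = 1 + z(1+1/2z) = 1 + z + 1/2z²
  ⇒ R(z) = 1 + z + 1/2z².

Boundary: |R(x)|=1, x<0.
x=-1.4: |R|=0.5800
R=1: x+1/2x²=0 ⇒ x=−2=-2.0000; min R=1−1/(4·1/2)=0.5000>−1
Confirm numerically:
  x=-1.917: |R|=0.92044 <1
  x=-1.248: |R|=0.53075 <1
  x=-1.069: |R|=0.50238 <1
  x=-2.571: |R|=1.73402 >1
  x=-2.427: |R|=1.51816 >1
  x=-2.115: |R|=1.12161 >1
Stable set (-2.0000, 0).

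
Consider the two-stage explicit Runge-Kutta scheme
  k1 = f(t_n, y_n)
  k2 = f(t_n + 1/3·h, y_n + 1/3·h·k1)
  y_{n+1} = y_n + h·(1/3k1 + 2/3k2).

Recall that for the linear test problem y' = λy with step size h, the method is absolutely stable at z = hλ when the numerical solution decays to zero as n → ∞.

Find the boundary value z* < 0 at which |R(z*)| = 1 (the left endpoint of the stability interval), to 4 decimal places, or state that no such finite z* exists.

Set f=λy, z=hλ:
  k1=λy_n ⇒ h·k1=z·y_n;  k2=λ(1+1/3z)y_n ⇒ h·k2=z(1+1/3z)y_n
  y_{n+1}/y_n = 1 + 1/3z + 2/3z(1+1/3z) = 1 + z + 2/9z²
  Hence R(z) = 1 + z + 2/9z².

Need |R(x)|<1, x<0.
x=-0.47: |R|=0.5791
R=1: x+2/9x²=0 ⇒ x=−9/2=-4.5000; min R=1−1/(4·2/9)=-0.1250>−1
Confirm numerically:
  x=-3.663: |R|=0.31868 <1
  x=-3.597: |R|=0.27820 <1
  x=-1.815: |R|=0.08295 <1
  x=-5.046: |R|=1.61225 >1
  x=-5.035: |R|=1.59861 >1
  x=-4.576: |R|=1.07728 >1
So |R|<1 on (-4.5000, 0).

z* = -4.5000.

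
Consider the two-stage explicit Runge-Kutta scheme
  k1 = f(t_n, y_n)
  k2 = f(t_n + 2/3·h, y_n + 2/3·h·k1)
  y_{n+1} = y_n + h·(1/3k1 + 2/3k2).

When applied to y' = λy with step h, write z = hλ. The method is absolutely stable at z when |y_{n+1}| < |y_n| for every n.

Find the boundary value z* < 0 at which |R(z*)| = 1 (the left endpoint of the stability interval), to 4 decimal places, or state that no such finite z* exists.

left endpoint -2.2500.

Test eqn y'=λy, z=hλ:
  k1=λy_n ⇒ h·k1=z·y_n;  k2=λ(1+2/3z)y_n ⇒ h·k2=z(1+2/3z)y_n
  y_{n+1}/y_n = 1 + 1/3z + 2/3z(1+2/3z) = 1 + z + 4/9z²
  R(z) = 1 + z + 4/9z².

Need |R(x)|<1, x<0.
x=-0.84: |R|=0.4736
R=1: x+4/9x²=0 ⇒ x=−9/4=-2.2500; min R=1−1/(4·4/9)=0.4375>−1
Confirm numerically:
  x=-1.398: |R|=0.47062 <1
  x=-1.223: |R|=0.44177 <1
  x=-1.052: |R|=0.43987 <1
  x=-2.700: |R|=1.54000 >1
  x=-2.353: |R|=1.10772 >1
Interval (-2.2500, 0).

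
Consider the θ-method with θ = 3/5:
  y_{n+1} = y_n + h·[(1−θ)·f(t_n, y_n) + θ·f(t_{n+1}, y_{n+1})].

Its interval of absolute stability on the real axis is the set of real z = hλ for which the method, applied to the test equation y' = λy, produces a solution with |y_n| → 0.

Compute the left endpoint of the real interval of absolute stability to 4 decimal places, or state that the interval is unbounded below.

unbounded; (−∞, 0).

Set f=λy, z=hλ:
  y_{n+1} = y_n + z·[2/5·y_n + 3/5·y_{n+1}] ⇒ (1 − 3/5z)y_{n+1} = (1 + 2/5z)y_n
  so R(z) = (1 + 2/5z)/(1 − 3/5z).

Find x<0 with |R(x)|<1.
x=-1.79: |R|=0.1369
x=-2: |R|=0.0909
x=-10: |R|=0.4286
x=-100: |R|=0.6393
θ=3/5≥1/2 ⇒ |1+2/5x|<|1−3/5x| ∀x<0 ⇒ unbounded interval.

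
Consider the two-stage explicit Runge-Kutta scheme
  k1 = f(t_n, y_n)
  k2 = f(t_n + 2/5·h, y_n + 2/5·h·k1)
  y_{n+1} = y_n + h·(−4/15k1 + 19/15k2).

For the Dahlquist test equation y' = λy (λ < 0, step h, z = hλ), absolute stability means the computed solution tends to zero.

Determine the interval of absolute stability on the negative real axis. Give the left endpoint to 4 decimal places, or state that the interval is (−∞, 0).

(-1.9737, 0).

Test eqn y'=λy, z=hλ:
  k1=λy_n ⇒ h·k1=z·y_n;  k2=λ(1+2/5z)y_n ⇒ h·k2=z(1+2/5z)y_n
  y_{n+1}/y_n = 1 − 4/15z + 19/15z(1+2/5z) = 1 + z + 38/75z²
  so R(z) = 1 + z + 38/75z².

Boundary: |R(x)|=1, x<0.
x=-0.63: |R|=0.5711
R=1: x+38/75x²=0 ⇒ x=−75/38=-1.9737; min R=1−1/(4·38/75)=0.5066>−1
Confirm numerically:
  x=-1.349: |R|=0.57303 <1
  x=-1.328: |R|=0.56555 <1
  x=-1.118: |R|=0.51529 <1
  x=-0.875: |R|=0.51292 <1
  x=-2.571: |R|=1.77809 >1
  x=-2.352: |R|=1.45083 >1
Interval (-1.9737, 0).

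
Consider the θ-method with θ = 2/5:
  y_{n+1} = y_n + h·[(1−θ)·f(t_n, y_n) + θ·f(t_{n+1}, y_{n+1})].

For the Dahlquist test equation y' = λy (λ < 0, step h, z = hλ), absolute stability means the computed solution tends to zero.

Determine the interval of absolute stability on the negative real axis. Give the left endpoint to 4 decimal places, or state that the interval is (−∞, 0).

Test eqn y'=λy, z=hλ:
  y_{n+1} = y_n + z·[3/5·y_n + 2/5·y_{n+1}] ⇒ (1 − 2/5z)y_{n+1} = (1 + 3/5z)y_n
  so R(z) = (1 + 3/5z)/(1 − 2/5z).

Boundary: |R(x)|=1, x<0.
x=-1.11: |R|=0.2313
R=−1: 1+3/5x = −1+2/5x ⇒ -1/5x=2 ⇒ x=2/(-1/5)=-10.0000
Confirm numerically:
  x=-8.718: |R|=0.94286 <1
  x=-8.441: |R|=0.92875 <1
  x=-7.502: |R|=0.87512 <1
  x=-7.003: |R|=0.84231 <1
  x=-10.482: |R|=1.01856 >1
  x=-10.371: |R|=1.01441 >1
  x=-10.186: |R|=1.00733 >1
Interval (-10.0000, 0).

z∈(-10.0000,0).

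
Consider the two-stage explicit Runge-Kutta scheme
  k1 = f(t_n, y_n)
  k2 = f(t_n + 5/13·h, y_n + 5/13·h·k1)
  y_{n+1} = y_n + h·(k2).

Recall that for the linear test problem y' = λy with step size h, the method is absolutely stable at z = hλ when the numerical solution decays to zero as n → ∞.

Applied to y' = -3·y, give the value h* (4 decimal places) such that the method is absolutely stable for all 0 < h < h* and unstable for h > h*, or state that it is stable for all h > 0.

(-2.6000,0); λ=-3 ⇒ h* = (13/5)/3 = 0.8667.

Test eqn y'=λy, z=hλ:
  k1=λy_n ⇒ h·k1=z·y_n;  k2=λ(1+5/13z)y_n ⇒ h·k2=z(1+5/13z)y_n
  y_{n+1}/y_n = 1 + z(1+5/13z) = 1 + z + 5/13z²
  R(z) = 1 + z + 5/13z².

Boundary: |R(x)|=1, x<0.
x=-0.85: |R|=0.4279
R=1: x+5/13x²=0 ⇒ x=−13/5=-2.6000; min R=1−1/(4·5/13)=0.3500>−1
Confirm numerically:
  x=-1.252: |R|=0.35089 <1
  x=-1.174: |R|=0.35611 <1
  x=-1.158: |R|=0.35776 <1
  x=-2.865: |R|=1.29201 >1
  x=-2.824: |R|=1.24330 >1
  x=-2.673: |R|=1.07505 >1
Stable set (-2.6000, 0).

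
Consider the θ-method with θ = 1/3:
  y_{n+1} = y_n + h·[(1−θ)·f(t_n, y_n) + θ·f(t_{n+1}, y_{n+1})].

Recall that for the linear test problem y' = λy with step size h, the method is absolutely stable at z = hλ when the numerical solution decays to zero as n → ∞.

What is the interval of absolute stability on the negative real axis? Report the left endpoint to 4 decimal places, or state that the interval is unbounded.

(-6.0000, 0).

On y'=λy, z=hλ:
  y_{n+1} = y_n + z·[2/3·y_n + 1/3·y_{n+1}] ⇒ (1 − 1/3z)y_{n+1} = (1 + 2/3z)y_n
  R(z) = (1 + 2/3z)/(1 − 1/3z).

Boundary: |R(x)|=1, x<0.
x=-1.1: |R|=0.1951
R=−1: 1+2/3x = −1+1/3x ⇒ -1/3x=2 ⇒ x=2/(-1/3)=-6.0000
Confirm numerically:
  x=-5.262: |R|=0.91068 <1
  x=-4.988: |R|=0.87331 <1
  x=-4.455: |R|=0.79276 <1
  x=-4.323: |R|=0.77100 <1
  x=-6.386: |R|=1.04113 >1
  x=-6.026: |R|=1.00288 >1
So |R|<1 on (-6.0000, 0).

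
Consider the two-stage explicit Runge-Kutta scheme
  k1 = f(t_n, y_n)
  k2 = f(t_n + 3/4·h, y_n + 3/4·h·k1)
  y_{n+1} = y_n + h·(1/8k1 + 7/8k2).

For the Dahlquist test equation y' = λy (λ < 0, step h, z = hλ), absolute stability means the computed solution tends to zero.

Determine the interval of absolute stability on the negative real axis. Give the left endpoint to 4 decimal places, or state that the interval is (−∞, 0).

With y'=λy (z=hλ):
  k1=λy_n ⇒ h·k1=z·y_n;  k2=λ(1+3/4z)y_n ⇒ h·k2=z(1+3/4z)y_n
  y_{n+1}/y_n = 1 + 1/8z + 7/8z(1+3/4z) = 1 + z + 21/32z²
  so R(z) = 1 + z + 21/32z².

Find x<0 with |R(x)|<1.
x=-1.73: |R|=1.2341
R=1: x+21/32x²=0 ⇒ x=−32/21=-1.5238; min R=1−1/(4·21/32)=0.6190>−1
Confirm numerically:
  x=-1.210: |R|=0.75082 <1
  x=-1.068: |R|=0.68053 <1
  x=-0.976: |R|=0.64913 <1
  x=-0.736: |R|=0.61949 <1
  x=-2.100: |R|=1.79406 >1
  x=-2.021: |R|=1.65941 >1
  x=-1.701: |R|=1.19779 >1
Interval (-1.5238, 0).

z∈(-1.5238,0).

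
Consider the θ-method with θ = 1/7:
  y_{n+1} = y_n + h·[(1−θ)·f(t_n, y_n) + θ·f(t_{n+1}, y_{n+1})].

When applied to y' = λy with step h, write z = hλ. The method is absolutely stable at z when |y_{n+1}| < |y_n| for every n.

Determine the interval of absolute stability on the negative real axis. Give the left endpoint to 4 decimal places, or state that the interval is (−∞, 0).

z∈(-2.8000,0).

On y'=λy, z=hλ:
  y_{n+1} = y_n + z·[6/7·y_n + 1/7·y_{n+1}] ⇒ (1 − 1/7z)y_{n+1} = (1 + 6/7z)y_n
  Hence R(z) = (1 + 6/7z)/(1 − 1/7z).

Need |R(x)|<1, x<0.
x=-1.31: |R|=0.1035
R=−1: 1+6/7x = −1+1/7x ⇒ -5/7x=2 ⇒ x=2/(-5/7)=-2.8000
Confirm numerically:
  x=-2.508: |R|=0.84645 <1
  x=-2.372: |R|=0.77166 <1
  x=-1.787: |R|=0.42358 <1
  x=-1.710: |R|=0.37428 <1
  x=-3.373: |R|=1.27620 >1
  x=-3.076: |R|=1.13696 >1
  x=-2.891: |R|=1.04600 >1
Interval (-2.8000, 0).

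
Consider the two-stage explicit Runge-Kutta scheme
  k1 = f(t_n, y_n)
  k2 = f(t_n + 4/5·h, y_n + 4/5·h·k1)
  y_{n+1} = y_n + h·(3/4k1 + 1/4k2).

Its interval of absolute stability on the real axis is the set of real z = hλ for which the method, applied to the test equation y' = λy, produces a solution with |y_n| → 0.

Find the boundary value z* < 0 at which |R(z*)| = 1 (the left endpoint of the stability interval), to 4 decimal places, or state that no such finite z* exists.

Set f=λy, z=hλ:
  k1=λy_n ⇒ h·k1=z·y_n;  k2=λ(1+4/5z)y_n ⇒ h·k2=z(1+4/5z)y_n
  y_{n+1}/y_n = 1 + 3/4z + 1/4z(1+4/5z) = 1 + z + 1/5z²
  so R(z) = 1 + z + 1/5z².

Boundary: |R(x)|=1, x<0.
x=-1.03: |R|=0.1822
R=1: x+1/5x²=0 ⇒ x=−5=-5.0000; min R=1−1/(4·1/5)=-0.2500>−1
Confirm numerically:
  x=-4.660: |R|=0.68312 <1
  x=-4.513: |R|=0.56043 <1
  x=-4.154: |R|=0.29714 <1
  x=-2.185: |R|=0.23015 <1
  x=-5.407: |R|=1.44013 >1
  x=-5.293: |R|=1.31017 >1
Interval (-5.0000, 0).

z* = -5.0000.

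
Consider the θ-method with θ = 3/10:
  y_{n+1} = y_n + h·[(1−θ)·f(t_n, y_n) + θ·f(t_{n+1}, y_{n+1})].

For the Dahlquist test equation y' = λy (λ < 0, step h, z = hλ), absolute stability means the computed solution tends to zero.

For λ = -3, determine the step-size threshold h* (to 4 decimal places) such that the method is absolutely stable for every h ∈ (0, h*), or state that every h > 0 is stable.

On y'=λy, z=hλ:
  y_{n+1} = y_n + z·[7/10·y_n + 3/10·y_{n+1}] ⇒ (1 − 3/10z)y_{n+1} = (1 + 7/10z)y_n
  ⇒ R(z) = (1 + 7/10z)/(1 − 3/10z).

Solve |R(x)|<1 on ℝ⁻.
x=-1.24: |R|=0.0962
R=−1: 1+7/10x = −1+3/10x ⇒ -2/5x=2 ⇒ x=2/(-2/5)=-5.0000
Confirm numerically:
  x=-4.725: |R|=0.95450 <1
  x=-3.328: |R|=0.66533 <1
  x=-3.235: |R|=0.64172 <1
  x=-2.960: |R|=0.56780 <1
  x=-5.469: |R|=1.07104 >1
  x=-5.189: |R|=1.02957 >1
Stable set (-5.0000, 0).

(-5.0000,0); λ=-3 ⇒ h* = (5)/3 = 1.6667.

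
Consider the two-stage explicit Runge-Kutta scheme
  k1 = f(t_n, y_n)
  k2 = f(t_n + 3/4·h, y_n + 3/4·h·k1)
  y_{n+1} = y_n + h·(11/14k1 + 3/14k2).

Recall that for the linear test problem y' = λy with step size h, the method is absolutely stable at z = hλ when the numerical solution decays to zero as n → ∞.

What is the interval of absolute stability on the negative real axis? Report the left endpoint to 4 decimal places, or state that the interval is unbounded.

Test eqn y'=λy, z=hλ:
  k1=λy_n ⇒ h·k1=z·y_n;  k2=λ(1+3/4z)y_n ⇒ h·k2=z(1+3/4z)y_n
  y_{n+1}/y_n = 1 + 11/14z + 3/14z(1+3/4z) = 1 + z + 9/56z²
  Hence R(z) = 1 + z + 9/56z².

Boundary: |R(x)|=1, x<0.
x=-1.21: |R|=0.0253
R=1: x+9/56x²=0 ⇒ x=−56/9=-6.2222; min R=1−1/(4·9/56)=-0.5556>−1
Confirm numerically:
  x=-6.020: |R|=0.80435 <1
  x=-5.476: |R|=0.34327 <1
  x=-4.043: |R|=0.41599 <1
  x=-6.713: |R|=1.52949 >1
  x=-6.316: |R|=1.09519 >1
Stable set (-6.2222, 0).

(-6.2222, 0).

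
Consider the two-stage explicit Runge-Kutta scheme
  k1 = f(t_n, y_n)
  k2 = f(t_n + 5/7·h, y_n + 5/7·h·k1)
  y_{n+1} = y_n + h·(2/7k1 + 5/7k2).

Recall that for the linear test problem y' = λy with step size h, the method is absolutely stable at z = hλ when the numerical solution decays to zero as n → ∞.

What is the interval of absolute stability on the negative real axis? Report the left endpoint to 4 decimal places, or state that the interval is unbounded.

With y'=λy (z=hλ):
  k1=λy_n ⇒ h·k1=z·y_n;  k2=λ(1+5/7z)y_n ⇒ h·k2=z(1+5/7z)y_n
  y_{n+1}/y_n = 1 + 2/7z + 5/7z(1+5/7z) = 1 + z + 25/49z²
  ⇒ R(z) = 1 + z + 25/49z².

Need |R(x)|<1, x<0.
x=-1.15: |R|=0.5247
R=1: x+25/49x²=0 ⇒ x=−49/25=-1.9600; min R=1−1/(4·25/49)=0.5100>−1
Confirm numerically:
  x=-1.903: |R|=0.94466 <1
  x=-1.706: |R|=0.77892 <1
  x=-1.574: |R|=0.69002 <1
  x=-0.844: |R|=0.51944 <1
  x=-2.286: |R|=1.38022 >1
  x=-2.153: |R|=1.21200 >1
Interval (-1.9600, 0).

z∈(-1.9600,0).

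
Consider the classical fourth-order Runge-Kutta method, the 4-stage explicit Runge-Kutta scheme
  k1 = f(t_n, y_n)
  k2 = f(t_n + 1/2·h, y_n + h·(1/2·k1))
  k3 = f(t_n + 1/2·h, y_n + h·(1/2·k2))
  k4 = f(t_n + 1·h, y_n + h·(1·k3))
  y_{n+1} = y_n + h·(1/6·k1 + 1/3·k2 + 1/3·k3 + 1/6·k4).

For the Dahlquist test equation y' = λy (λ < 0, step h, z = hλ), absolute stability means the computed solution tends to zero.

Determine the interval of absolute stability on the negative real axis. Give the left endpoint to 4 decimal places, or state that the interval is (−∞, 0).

Test eqn y'=λy, z=hλ:
  order 4, 4-stage ⇒ R(z)=1+z+z^2/2+z^3/6+z^4/24
  (e.g. R(-0.48)=0.61898, |R|=0.61898)

Boundary: |R(x)|=1, x<0.
x=-0.48: |R|=0.6190
|R(-3.16)|=1.7284 |R(-1.1)|=0.3442 |R(-0.64)|=0.5281
Bisect:
  x_lo=-3.5965 |R|=3.0886  x_hi=-0.3039 |R|=0.7379
  mid=-1.95019 |R|=0.31795 →hi
  mid=-2.77332 |R|=0.98210 →hi
  mid=-3.18489 |R|=1.78966 →lo
  mid=-2.97911 |R|=1.33375 →lo
  mid=-2.87621 |R|=1.14596 →lo
  mid=-2.82477 |R|=1.06117 →lo
  mid=-2.79905 |R|=1.02093 →lo
  mid=-2.78618 |R|=1.00134 →lo
  mid=-2.77975 |R|=0.99168 →hi
  mid=-2.78297 |R|=0.99650 →hi
  ...
  [-2.78538,-2.78518] ⇒ x*=-2.7853
Stable set (-2.7853, 0).

(-2.7853, 0).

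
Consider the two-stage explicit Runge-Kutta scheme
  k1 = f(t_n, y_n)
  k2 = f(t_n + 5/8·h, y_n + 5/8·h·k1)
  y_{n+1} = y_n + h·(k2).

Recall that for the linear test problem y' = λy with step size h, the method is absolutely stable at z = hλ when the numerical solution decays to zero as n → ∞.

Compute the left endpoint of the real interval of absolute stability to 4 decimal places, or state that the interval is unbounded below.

z* = -1.6000.

On y'=λy, z=hλ:
  k1=λy_n ⇒ h·k1=z·y_n;  k2=λ(1+5/8z)y_n ⇒ h·k2=z(1+5/8z)y_n
  y_{n+1}/y_n = 1 + z(1+5/8z) = 1 + z + 5/8z²
  so R(z) = 1 + z + 5/8z².

Boundary: |R(x)|=1, x<0.
x=-0.85: |R|=0.6016
R=1: x+5/8x²=0 ⇒ x=−8/5=-1.6000; min R=1−1/(4·5/8)=0.6000>−1
Confirm numerically:
  x=-1.414: |R|=0.83562 <1
  x=-1.347: |R|=0.78701 <1
  x=-0.964: |R|=0.61681 <1
  x=-0.787: |R|=0.60011 <1
  x=-2.152: |R|=1.74244 >1
  x=-1.698: |R|=1.10400 >1
Stable set (-1.6000, 0).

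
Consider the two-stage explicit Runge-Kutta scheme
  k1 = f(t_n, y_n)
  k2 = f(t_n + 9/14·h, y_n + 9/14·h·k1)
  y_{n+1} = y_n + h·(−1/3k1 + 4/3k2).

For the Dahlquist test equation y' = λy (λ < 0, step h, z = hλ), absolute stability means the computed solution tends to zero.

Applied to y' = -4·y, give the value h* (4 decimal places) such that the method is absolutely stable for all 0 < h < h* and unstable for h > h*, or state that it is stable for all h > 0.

With y'=λy (z=hλ):
  k1=λy_n ⇒ h·k1=z·y_n;  k2=λ(1+9/14z)y_n ⇒ h·k2=z(1+9/14z)y_n
  y_{n+1}/y_n = 1 − 1/3z + 4/3z(1+9/14z) = 1 + z + 6/7z²
  so R(z) = 1 + z + 6/7z².

Solve |R(x)|<1 on ℝ⁻.
x=-0.61: |R|=0.7089
R=1: x+6/7x²=0 ⇒ x=−7/6=-1.1667; min R=1−1/(4·6/7)=0.7083>−1
Confirm numerically:
  x=-1.031: |R|=0.88011 <1
  x=-0.703: |R|=0.72061 <1
  x=-0.506: |R|=0.71346 <1
  x=-1.734: |R|=1.84322 >1
  x=-1.652: |R|=1.68723 >1
  x=-1.267: |R|=1.10896 >1
So |R|<1 on (-1.1667, 0).

(-1.1667,0); λ=-4 ⇒ h* = (7/6)/4 = 0.2917.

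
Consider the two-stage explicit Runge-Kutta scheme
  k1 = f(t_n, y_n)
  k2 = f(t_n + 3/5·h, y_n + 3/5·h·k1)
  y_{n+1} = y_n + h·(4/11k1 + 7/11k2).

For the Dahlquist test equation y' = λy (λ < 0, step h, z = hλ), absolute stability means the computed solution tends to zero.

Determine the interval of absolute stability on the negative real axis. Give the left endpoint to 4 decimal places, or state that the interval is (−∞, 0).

On y'=λy, z=hλ:
  k1=λy_n ⇒ h·k1=z·y_n;  k2=λ(1+3/5z)y_n ⇒ h·k2=z(1+3/5z)y_n
  y_{n+1}/y_n = 1 + 4/11z + 7/11z(1+3/5z) = 1 + z + 21/55z²
  Hence R(z) = 1 + z + 21/55z².

Need |R(x)|<1, x<0.
x=-0.46: |R|=0.6208
R=1: x+21/55x²=0 ⇒ x=−55/21=-2.6190; min R=1−1/(4·21/55)=0.3452>−1
Confirm numerically:
  x=-2.371: |R|=0.77544 <1
  x=-2.137: |R|=0.60668 <1
  x=-1.314: |R|=0.34525 <1
  x=-3.138: |R|=1.62178 >1
  x=-3.122: |R|=1.59954 >1
  x=-2.830: |R|=1.22794 >1
So |R|<1 on (-2.6190, 0).

(-2.6190, 0).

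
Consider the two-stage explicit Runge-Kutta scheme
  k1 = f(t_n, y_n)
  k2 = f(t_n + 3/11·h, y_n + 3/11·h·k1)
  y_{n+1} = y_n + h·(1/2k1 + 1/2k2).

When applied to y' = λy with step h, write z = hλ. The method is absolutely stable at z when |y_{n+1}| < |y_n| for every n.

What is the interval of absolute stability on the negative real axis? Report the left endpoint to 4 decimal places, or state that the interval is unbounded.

(-7.3333, 0).

On y'=λy, z=hλ:
  k1=λy_n ⇒ h·k1=z·y_n;  k2=λ(1+3/11z)y_n ⇒ h·k2=z(1+3/11z)y_n
  y_{n+1}/y_n = 1 + 1/2z + 1/2z(1+3/11z) = 1 + z + 3/22z²
  ⇒ R(z) = 1 + z + 3/22z².

Find x<0 with |R(x)|<1.
x=-0.68: |R|=0.3831
R=1: x+3/22x²=0 ⇒ x=−22/3=-7.3333; min R=1−1/(4·3/22)=-0.8333>−1
Confirm numerically:
  x=-5.164: |R|=0.52761 <1
  x=-5.086: |R|=0.55863 <1
  x=-3.661: |R|=0.83333 <1
  x=-7.882: |R|=1.58972 >1
  x=-7.847: |R|=1.54965 >1
Stable set (-7.3333, 0).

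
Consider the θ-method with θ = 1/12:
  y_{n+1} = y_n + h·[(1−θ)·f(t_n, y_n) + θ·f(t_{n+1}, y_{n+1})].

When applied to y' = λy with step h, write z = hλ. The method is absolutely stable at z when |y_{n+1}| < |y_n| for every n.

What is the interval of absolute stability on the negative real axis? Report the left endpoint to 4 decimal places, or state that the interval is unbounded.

(-2.4000, 0).

Set f=λy, z=hλ:
  y_{n+1} = y_n + z·[11/12·y_n + 1/12·y_{n+1}] ⇒ (1 − 1/12z)y_{n+1} = (1 + 11/12z)y_n
  so R(z) = (1 + 11/12z)/(1 − 1/12z).

Solve |R(x)|<1 on ℝ⁻.
x=-0.69: |R|=0.3475
R=−1: 1+11/12x = −1+1/12x ⇒ -5/6x=2 ⇒ x=2/(-5/6)=-2.4000
Confirm numerically:
  x=-2.372: |R|=0.98052 <1
  x=-2.218: |R|=0.87199 <1
  x=-1.259: |R|=0.13945 <1
  x=-2.973: |R|=1.38269 >1
  x=-2.594: |R|=1.13293 >1
Stable set (-2.4000, 0).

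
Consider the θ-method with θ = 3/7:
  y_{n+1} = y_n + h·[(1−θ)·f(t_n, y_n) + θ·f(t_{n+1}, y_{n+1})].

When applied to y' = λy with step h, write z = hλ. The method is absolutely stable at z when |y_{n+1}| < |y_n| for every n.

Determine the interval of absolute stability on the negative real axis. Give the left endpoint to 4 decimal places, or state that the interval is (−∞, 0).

With y'=λy (z=hλ):
  y_{n+1} = y_n + z·[4/7·y_n + 3/7·y_{n+1}] ⇒ (1 − 3/7z)y_{n+1} = (1 + 4/7z)y_n
  ⇒ R(z) = (1 + 4/7z)/(1 − 3/7z).

Boundary: |R(x)|=1, x<0.
x=-1.61: |R|=0.0473
R=−1: 1+4/7x = −1+3/7x ⇒ -1/7x=2 ⇒ x=2/(-1/7)=-14.0000
Confirm numerically:
  x=-11.741: |R|=0.94650 <1
  x=-11.339: |R|=0.93512 <1
  x=-9.967: |R|=0.89071 <1
  x=-14.537: |R|=1.01061 >1
  x=-14.348: |R|=1.00695 >1
  x=-14.128: |R|=1.00259 >1
So |R|<1 on (-14.0000, 0).

(-14.0000, 0).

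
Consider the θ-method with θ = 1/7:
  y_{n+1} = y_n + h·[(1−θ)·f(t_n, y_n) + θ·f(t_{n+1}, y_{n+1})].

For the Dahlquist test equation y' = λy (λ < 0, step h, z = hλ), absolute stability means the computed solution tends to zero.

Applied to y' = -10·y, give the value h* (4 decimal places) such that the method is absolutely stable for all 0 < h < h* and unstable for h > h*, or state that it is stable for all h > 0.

Test eqn y'=λy, z=hλ:
  y_{n+1} = y_n + z·[6/7·y_n + 1/7·y_{n+1}] ⇒ (1 − 1/7z)y_{n+1} = (1 + 6/7z)y_n
  ⇒ R(z) = (1 + 6/7z)/(1 − 1/7z).

Need |R(x)|<1, x<0.
x=-1.35: |R|=0.1317
R=−1: 1+6/7x = −1+1/7x ⇒ -5/7x=2 ⇒ x=2/(-5/7)=-2.8000
Confirm numerically:
  x=-2.700: |R|=0.94845 <1
  x=-2.542: |R|=0.86481 <1
  x=-1.236: |R|=0.05051 <1
  x=-2.903: |R|=1.05200 >1
  x=-2.833: |R|=1.01678 >1
So |R|<1 on (-2.8000, 0).

(-2.8000,0); λ=-10 ⇒ h* = (14/5)/10 = 0.2800.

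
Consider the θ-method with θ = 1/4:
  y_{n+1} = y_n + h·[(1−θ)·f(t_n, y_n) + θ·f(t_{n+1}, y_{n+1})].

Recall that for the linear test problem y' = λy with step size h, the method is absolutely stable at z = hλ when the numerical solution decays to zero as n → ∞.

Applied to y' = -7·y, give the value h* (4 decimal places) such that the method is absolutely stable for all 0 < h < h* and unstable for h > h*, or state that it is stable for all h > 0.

(-4.0000,0); λ=-7 ⇒ h* = (4)/7 = 0.5714.

Test eqn y'=λy, z=hλ:
  y_{n+1} = y_n + z·[3/4·y_n + 1/4·y_{n+1}] ⇒ (1 − 1/4z)y_{n+1} = (1 + 3/4z)y_n
  so R(z) = (1 + 3/4z)/(1 − 1/4z).

Need |R(x)|<1, x<0.
x=-0.49: |R|=0.5635
R=−1: 1+3/4x = −1+1/4x ⇒ -1/2x=2 ⇒ x=2/(-1/2)=-4.0000
Confirm numerically:
  x=-3.974: |R|=0.99348 <1
  x=-3.642: |R|=0.90631 <1
  x=-3.509: |R|=0.86922 <1
  x=-1.726: |R|=0.20573 <1
  x=-4.597: |R|=1.13889 >1
  x=-4.337: |R|=1.08084 >1
  x=-4.068: |R|=1.01686 >1
So |R|<1 on (-4.0000, 0).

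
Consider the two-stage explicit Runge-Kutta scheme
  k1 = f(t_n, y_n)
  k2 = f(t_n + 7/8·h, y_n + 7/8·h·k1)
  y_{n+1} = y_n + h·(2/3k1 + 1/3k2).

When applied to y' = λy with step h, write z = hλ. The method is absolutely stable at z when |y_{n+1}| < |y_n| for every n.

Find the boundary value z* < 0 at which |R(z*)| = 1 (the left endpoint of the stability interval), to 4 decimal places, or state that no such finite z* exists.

z* = -3.4286.

Test eqn y'=λy, z=hλ:
  k1=λy_n ⇒ h·k1=z·y_n;  k2=λ(1+7/8z)y_n ⇒ h·k2=z(1+7/8z)y_n
  y_{n+1}/y_n = 1 + 2/3z + 1/3z(1+7/8z) = 1 + z + 7/24z²
  so R(z) = 1 + z + 7/24z².

Boundary: |R(x)|=1, x<0.
x=-0.8: |R|=0.3867
R=1: x+7/24x²=0 ⇒ x=−24/7=-3.4286; min R=1−1/(4·7/24)=0.1429>−1
Confirm numerically:
  x=-2.741: |R|=0.45032 <1
  x=-1.604: |R|=0.14640 <1
  x=-1.505: |R|=0.15563 <1
  x=-3.540: |R|=1.11505 >1
  x=-3.455: |R|=1.02663 >1
Interval (-3.4286, 0).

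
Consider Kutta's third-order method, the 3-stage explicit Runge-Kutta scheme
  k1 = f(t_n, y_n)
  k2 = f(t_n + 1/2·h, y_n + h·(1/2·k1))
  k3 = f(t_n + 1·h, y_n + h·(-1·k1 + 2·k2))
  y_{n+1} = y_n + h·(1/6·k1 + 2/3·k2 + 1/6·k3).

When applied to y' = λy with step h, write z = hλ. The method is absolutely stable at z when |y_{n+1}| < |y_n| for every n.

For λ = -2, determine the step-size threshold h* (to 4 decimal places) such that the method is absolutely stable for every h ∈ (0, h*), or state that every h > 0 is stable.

(-2.5127,0); λ=-2 ⇒ h* = 1.2564.

Set f=λy, z=hλ:
  order 3, 3-stage ⇒ R(z)=1+z+z^2/2+z^3/6
  (e.g. R(-1.5)=0.06250, |R|=0.06250)

Find x<0 with |R(x)|<1.
x=-1.5: |R|=0.0625
|R(-2.4)|=0.8240 |R(-1.08)|=0.2932 |R(-0.92)|=0.3734
Bisect:
  x_lo=-3.0963 |R|=2.2502  x_hi=-0.0560 |R|=0.9456
  mid=-1.57613 |R|=0.01340 →hi
  mid=-2.33621 |R|=0.73240 →hi
  mid=-2.71626 |R|=1.36734 →lo
  mid=-2.52623 |R|=1.02232 →lo
  mid=-2.43122 |R|=0.87090 →hi
  mid=-2.47873 |R|=0.94494 →hi
  mid=-2.50248 |R|=0.98320 →hi
  mid=-2.51436 |R|=1.00265 →lo
  mid=-2.50842 |R|=0.99290 →hi
  mid=-2.51139 |R|=0.99777 →hi
  ...
  [-2.51287,-2.51269] ⇒ x*=-2.5127
Stable set (-2.5127, 0).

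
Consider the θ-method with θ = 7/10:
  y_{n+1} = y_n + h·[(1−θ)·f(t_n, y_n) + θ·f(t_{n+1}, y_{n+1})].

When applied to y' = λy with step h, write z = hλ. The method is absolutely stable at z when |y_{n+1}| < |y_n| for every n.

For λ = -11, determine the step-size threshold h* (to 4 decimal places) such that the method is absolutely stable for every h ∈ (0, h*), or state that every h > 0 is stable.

interval (−∞, 0). Any h>0 works for λ=-11.

On y'=λy, z=hλ:
  y_{n+1} = y_n + z·[3/10·y_n + 7/10·y_{n+1}] ⇒ (1 − 7/10z)y_{n+1} = (1 + 3/10z)y_n
  ⇒ R(z) = (1 + 3/10z)/(1 − 7/10z).

Need |R(x)|<1, x<0.
x=-1.07: |R|=0.3882
x=-2: |R|=0.1667
x=-10: |R|=0.2500
x=-100: |R|=0.4085
θ=7/10≥1/2 ⇒ |1+3/10x|<|1−7/10x| ∀x<0 ⇒ unbounded interval.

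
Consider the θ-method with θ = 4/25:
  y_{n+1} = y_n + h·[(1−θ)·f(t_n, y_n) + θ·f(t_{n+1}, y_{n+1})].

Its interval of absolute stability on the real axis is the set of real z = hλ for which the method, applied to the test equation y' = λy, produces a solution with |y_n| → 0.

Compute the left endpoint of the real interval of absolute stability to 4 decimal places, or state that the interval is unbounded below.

left endpoint -2.9412.

Set f=λy, z=hλ:
  y_{n+1} = y_n + z·[21/25·y_n + 4/25·y_{n+1}] ⇒ (1 − 4/25z)y_{n+1} = (1 + 21/25z)y_n
  R(z) = (1 + 21/25z)/(1 − 4/25z).

Find x<0 with |R(x)|<1.
x=-0.78: |R|=0.3065
R=−1: 1+21/25x = −1+4/25x ⇒ -17/25x=2 ⇒ x=2/(-17/25)=-2.9412
Confirm numerically:
  x=-2.853: |R|=0.95883 <1
  x=-2.186: |R|=0.61955 <1
  x=-1.701: |R|=0.33710 <1
  x=-3.492: |R|=1.24030 >1
  x=-3.417: |R|=1.20919 >1
  x=-3.412: |R|=1.20710 >1
Interval (-2.9412, 0).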